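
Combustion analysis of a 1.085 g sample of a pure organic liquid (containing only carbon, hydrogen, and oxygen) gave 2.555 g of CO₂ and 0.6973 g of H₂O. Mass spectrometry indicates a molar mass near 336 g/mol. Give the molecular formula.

C18H24O6

mol C = 2.555 g CO₂ ÷ 44.009 g/mol = 0.058056 mol
mol H = 2 × 0.6973 g H₂O ÷ 18.015 g/mol = 0.077413 mol
mass O = 1.085 − (0.69731 + 0.078033) = 0.30965 g → mol O = 0.30965 ÷ 15.999 = 0.019355 mol
Divide by the smallest (0.019355 mol): C 3.000, H 4.000, O 1.000
Empirical formula: C3H4O
Empirical-formula mass = 56.06 g/mol; 336 ÷ 56.06 ≈ 6, so the molecular formula is C18H24O6.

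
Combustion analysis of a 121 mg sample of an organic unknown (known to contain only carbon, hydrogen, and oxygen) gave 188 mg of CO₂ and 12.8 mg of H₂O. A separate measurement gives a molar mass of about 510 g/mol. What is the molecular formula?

C18H6O18

mol C = 0.188 g CO₂ ÷ 44.009 g/mol = 0.004272 mol
mol H = 2 × 0.0128 g H₂O ÷ 18.015 g/mol = 0.001421 mol
mass O = 0.121 − (0.05131 + 0.001432) = 0.06826 g → mol O = 0.06826 ÷ 15.999 = 0.004266 mol
Divide by the smallest (0.001421 mol): C 3.006, H 1.000, O 3.002
Empirical formula: C3HO3
Empirical-formula mass = 85.04 g/mol; 510 ÷ 85.04 ≈ 6, so the molecular formula is C18H6O18.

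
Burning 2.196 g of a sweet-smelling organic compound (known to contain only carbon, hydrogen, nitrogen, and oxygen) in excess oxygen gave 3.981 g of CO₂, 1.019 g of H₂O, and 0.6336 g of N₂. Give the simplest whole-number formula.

C4H5N2O

mol C = 3.981 g CO₂ ÷ 44.009 g/mol = 0.090459 mol
mol H = 2 × 1.019 g H₂O ÷ 18.015 g/mol = 0.11313 mol
mol N = 2 × 0.6336 g N₂ ÷ 28.014 g/mol = 0.045235 mol
mass O = 2.196 − (1.0865 + 0.11403 + 0.63360) = 0.36187 g → mol O = 0.36187 ÷ 15.999 = 0.022618 mol
Divide by the smallest (0.022618 mol): C 3.999, H 5.002, N 2.000, O 1.000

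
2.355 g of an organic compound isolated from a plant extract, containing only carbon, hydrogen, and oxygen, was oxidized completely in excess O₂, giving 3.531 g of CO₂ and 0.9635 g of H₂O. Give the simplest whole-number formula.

C3H4O3

mol C = 3.531 g CO₂ ÷ 44.009 g/mol = 0.080234 mol
mol H = 2 × 0.9635 g H₂O ÷ 18.015 g/mol = 0.10697 mol
mass O = 2.355 − (0.96369 + 0.10782) = 1.2835 g → mol O = 1.2835 ÷ 15.999 = 0.080223 mol
Divide by the smallest (0.080223 mol): C 1.000, H 1.333, O 1.000
Multiplying each by 3 gives whole numbers: C 3.00, H 4.00, O 3.00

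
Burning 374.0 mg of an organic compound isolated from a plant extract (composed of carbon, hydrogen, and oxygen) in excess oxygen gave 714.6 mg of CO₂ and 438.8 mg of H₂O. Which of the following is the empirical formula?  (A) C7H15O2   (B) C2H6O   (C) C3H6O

mol C = 0.7146 g CO₂ ÷ 44.009 g/mol = 0.016238 mol
mol H = 2 × 0.4388 g H₂O ÷ 18.015 g/mol = 0.048715 mol
mass O = 0.3740 − (0.19503 + 0.049105) = 0.12987 g → mol O = 0.12987 ÷ 15.999 = 0.0081171 mol
Divide by the smallest (0.0081171 mol): C 2.000, H 6.002, O 1.000

(B) C2H6O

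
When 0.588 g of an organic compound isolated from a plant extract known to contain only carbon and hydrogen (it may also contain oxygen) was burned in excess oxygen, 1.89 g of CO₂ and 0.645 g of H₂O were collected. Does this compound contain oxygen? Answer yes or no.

no

mol C = 1.89 g CO₂ ÷ 44.009 g/mol = 0.04295 mol
mol H = 2 × 0.645 g H₂O ÷ 18.015 g/mol = 0.07161 mol
C and H together account for 0.5880 g — essentially the entire 0.588 g sample — so the compound contains no oxygen.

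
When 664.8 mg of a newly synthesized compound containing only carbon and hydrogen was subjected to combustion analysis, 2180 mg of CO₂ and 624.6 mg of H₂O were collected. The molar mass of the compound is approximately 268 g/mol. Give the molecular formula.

C20H28

mol C = 2.180 g CO₂ ÷ 44.009 g/mol = 0.049535 mol
mol H = 2 × 0.6246 g H₂O ÷ 18.015 g/mol = 0.069342 mol
Divide by the smallest (0.049535 mol): C 1.000, H 1.400
Multiplying each by 5 gives whole numbers: C 5.00, H 7.00
Empirical formula: C5H7
Empirical-formula mass = 67.11 g/mol; 268 ÷ 67.11 ≈ 4, so the molecular formula is C20H28.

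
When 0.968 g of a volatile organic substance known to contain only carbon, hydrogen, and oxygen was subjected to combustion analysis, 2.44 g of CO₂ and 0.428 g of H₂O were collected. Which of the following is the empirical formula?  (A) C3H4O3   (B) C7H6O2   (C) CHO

mol C = 2.44 g CO₂ ÷ 44.009 g/mol = 0.05544 mol
mol H = 2 × 0.428 g H₂O ÷ 18.015 g/mol = 0.04752 mol
mass O = 0.968 − (0.6659 + 0.04790) = 0.2542 g → mol O = 0.2542 ÷ 15.999 = 0.01589 mol
Divide by the smallest (0.01589 mol): C 3.490, H 2.991, O 1.000
Multiplying each by 2 gives whole numbers: C 6.98, H 5.98, O 2.00

(B) C7H6O2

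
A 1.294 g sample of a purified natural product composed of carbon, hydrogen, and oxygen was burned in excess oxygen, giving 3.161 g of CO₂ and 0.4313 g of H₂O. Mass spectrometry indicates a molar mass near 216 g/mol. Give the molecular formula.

mol C = 3.161 g CO₂ ÷ 44.009 g/mol = 0.071826 mol
mol H = 2 × 0.4313 g H₂O ÷ 18.015 g/mol = 0.047882 mol
mass O = 1.294 − (0.86270 + 0.048265) = 0.38303 g → mol O = 0.38303 ÷ 15.999 = 0.023941 mol
Divide by the smallest (0.023941 mol): C 3.000, H 2.000, O 1.000
Empirical formula: C3H2O
Empirical-formula mass = 54.05 g/mol; 216 ÷ 54.05 ≈ 4, so the molecular formula is C12H8O4.

C12H8O4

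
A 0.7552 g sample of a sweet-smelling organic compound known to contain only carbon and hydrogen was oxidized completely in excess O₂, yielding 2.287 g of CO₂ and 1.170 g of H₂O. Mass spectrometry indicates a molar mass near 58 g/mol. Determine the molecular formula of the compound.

C4H10

mol C = 2.287 g CO₂ ÷ 44.009 g/mol = 0.051967 mol
mol H = 2 × 1.170 g H₂O ÷ 18.015 g/mol = 0.12989 mol
Divide by the smallest (0.051967 mol): C 1.000, H 2.500
Multiplying each by 2 gives whole numbers: C 2.00, H 5.00
Empirical formula: C2H5
Empirical-formula mass = 29.06 g/mol; 58 ÷ 29.06 ≈ 2, so the molecular formula is C4H10.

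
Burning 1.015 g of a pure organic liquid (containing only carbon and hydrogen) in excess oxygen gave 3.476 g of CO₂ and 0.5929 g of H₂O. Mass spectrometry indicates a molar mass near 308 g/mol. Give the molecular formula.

mol C = 3.476 g CO₂ ÷ 44.009 g/mol = 0.078984 mol
mol H = 2 × 0.5929 g H₂O ÷ 18.015 g/mol = 0.065823 mol
Divide by the smallest (0.065823 mol): C 1.200, H 1.000
Multiplying each by 5 gives whole numbers: C 6.00, H 5.00
Empirical formula: C6H5
Empirical-formula mass = 77.11 g/mol; 308 ÷ 77.11 ≈ 4, so the molecular formula is C24H20.

C24H20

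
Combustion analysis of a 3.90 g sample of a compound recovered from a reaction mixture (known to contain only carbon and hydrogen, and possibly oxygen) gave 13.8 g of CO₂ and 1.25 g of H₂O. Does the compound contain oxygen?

no

mol C = 13.8 g CO₂ ÷ 44.009 g/mol = 0.3136 mol
mol H = 2 × 1.25 g H₂O ÷ 18.015 g/mol = 0.1388 mol
C and H together account for 3.906 g — essentially the entire 3.90 g sample — so the compound contains no oxygen.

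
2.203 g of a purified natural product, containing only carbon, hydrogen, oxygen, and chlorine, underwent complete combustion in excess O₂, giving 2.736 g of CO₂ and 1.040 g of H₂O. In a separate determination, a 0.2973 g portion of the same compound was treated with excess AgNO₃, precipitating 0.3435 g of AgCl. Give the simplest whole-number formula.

C7H13Cl2O5

mol C = 2.736 g CO₂ ÷ 44.009 g/mol = 0.062169 mol
mol H = 2 × 1.040 g H₂O ÷ 18.015 g/mol = 0.11546 mol
From the AgCl data: mol Cl per gram of compound = (0.3435 ÷ 143.318) ÷ 0.2973 = 0.0080618 mol/g, so in the 2.203 g combustion sample mol Cl = 0.017760 mol
mass O = 2.203 − (0.74671 + 0.11638 + 0.62960) = 0.71031 g → mol O = 0.71031 ÷ 15.999 = 0.044397 mol
Divide by the smallest (0.017760 mol): C 3.500, H 6.501, Cl 1.000, O 2.500
Multiplying each by 2 gives whole numbers: C 7.00, H 13.00, Cl 2.00, O 5.00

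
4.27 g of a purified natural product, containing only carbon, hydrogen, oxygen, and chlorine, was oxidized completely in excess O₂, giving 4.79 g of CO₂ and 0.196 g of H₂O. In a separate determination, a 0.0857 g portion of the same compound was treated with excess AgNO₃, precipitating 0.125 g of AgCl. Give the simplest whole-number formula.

C5HCl2O4

mol C = 4.79 g CO₂ ÷ 44.009 g/mol = 0.1088 mol
mol H = 2 × 0.196 g H₂O ÷ 18.015 g/mol = 0.02176 mol
From the AgCl data: mol Cl per gram of compound = (0.125 ÷ 143.318) ÷ 0.0857 = 0.01018 mol/g, so in the 4.27 g combustion sample mol Cl = 0.04346 mol
mass O = 4.27 − (1.307 + 0.02193 + 1.541) = 1.400 g → mol O = 1.400 ÷ 15.999 = 0.08752 mol
Divide by the smallest (0.02176 mol): C 5.002, H 1.000, Cl 1.997, O 4.022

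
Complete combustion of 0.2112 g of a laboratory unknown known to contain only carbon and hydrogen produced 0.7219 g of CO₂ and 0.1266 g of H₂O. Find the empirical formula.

mol C = 0.7219 g CO₂ ÷ 44.009 g/mol = 0.016403 mol
mol H = 2 × 0.1266 g H₂O ÷ 18.015 g/mol = 0.014055 mol
Divide by the smallest (0.014055 mol): C 1.167, H 1.000
Multiplying each by 6 gives whole numbers: C 7.00, H 6.00

C7H6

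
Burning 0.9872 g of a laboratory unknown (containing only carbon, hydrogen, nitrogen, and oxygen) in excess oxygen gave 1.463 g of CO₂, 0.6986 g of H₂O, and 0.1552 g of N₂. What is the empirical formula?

mol C = 1.463 g CO₂ ÷ 44.009 g/mol = 0.033243 mol
mol H = 2 × 0.6986 g H₂O ÷ 18.015 g/mol = 0.077558 mol
mol N = 2 × 0.1552 g N₂ ÷ 28.014 g/mol = 0.011080 mol
mass O = 0.9872 − (0.39928 + 0.078178 + 0.15520) = 0.35454 g → mol O = 0.35454 ÷ 15.999 = 0.022160 mol
Divide by the smallest (0.011080 mol): C 3.000, H 7.000, N 1.000, O 2.000

C3H7NO2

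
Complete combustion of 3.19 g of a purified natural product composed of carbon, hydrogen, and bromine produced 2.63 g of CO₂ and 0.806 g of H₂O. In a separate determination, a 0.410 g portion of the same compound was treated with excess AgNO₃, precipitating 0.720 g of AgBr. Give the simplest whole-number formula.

C2H3Br

mol C = 2.63 g CO₂ ÷ 44.009 g/mol = 0.05976 mol
mol H = 2 × 0.806 g H₂O ÷ 18.015 g/mol = 0.08948 mol
From the AgBr data: mol Br per gram of compound = (0.720 ÷ 187.772) ÷ 0.410 = 0.009352 mol/g, so in the 3.19 g combustion sample mol Br = 0.02983 mol
Divide by the smallest (0.02983 mol): C 2.003, H 2.999, Br 1.000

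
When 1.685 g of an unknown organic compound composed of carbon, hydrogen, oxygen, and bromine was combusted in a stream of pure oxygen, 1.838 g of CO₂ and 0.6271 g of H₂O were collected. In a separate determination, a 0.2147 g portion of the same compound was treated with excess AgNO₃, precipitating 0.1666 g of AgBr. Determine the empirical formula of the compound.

C6H10BrO5

mol C = 1.838 g CO₂ ÷ 44.009 g/mol = 0.041764 mol
mol H = 2 × 0.6271 g H₂O ÷ 18.015 g/mol = 0.069620 mol
From the AgBr data: mol Br per gram of compound = (0.1666 ÷ 187.772) ÷ 0.2147 = 0.0041325 mol/g, so in the 1.685 g combustion sample mol Br = 0.0069633 mol
mass O = 1.685 − (0.50163 + 0.070177 + 0.55639) = 0.55680 g → mol O = 0.55680 ÷ 15.999 = 0.034802 mol
Divide by the smallest (0.0069633 mol): C 5.998, H 9.998, Br 1.000, O 4.998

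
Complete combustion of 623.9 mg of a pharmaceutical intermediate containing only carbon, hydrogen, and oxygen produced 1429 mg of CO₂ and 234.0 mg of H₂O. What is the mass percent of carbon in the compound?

62.51%

mol C = 1.429 g CO₂ ÷ 44.009 g/mol = 0.032471 mol
mol H = 2 × 0.2340 g H₂O ÷ 18.015 g/mol = 0.025978 mol
mass O = 0.6239 − (0.39000 + 0.026186) = 0.20771 g → mol O = 0.20771 ÷ 15.999 = 0.012983 mol
mass % C = 0.39000 g ÷ 0.6239 g × 100%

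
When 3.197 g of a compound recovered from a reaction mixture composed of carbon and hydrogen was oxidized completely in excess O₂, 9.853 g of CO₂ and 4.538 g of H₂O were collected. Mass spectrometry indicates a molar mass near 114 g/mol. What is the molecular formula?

mol C = 9.853 g CO₂ ÷ 44.009 g/mol = 0.22389 mol
mol H = 2 × 4.538 g H₂O ÷ 18.015 g/mol = 0.50380 mol
Divide by the smallest (0.22389 mol): C 1.000, H 2.250
Multiplying each by 4 gives whole numbers: C 4.00, H 9.00
Empirical formula: C4H9
Empirical-formula mass = 57.12 g/mol; 114 ÷ 57.12 ≈ 2, so the molecular formula is C8H18.

C8H18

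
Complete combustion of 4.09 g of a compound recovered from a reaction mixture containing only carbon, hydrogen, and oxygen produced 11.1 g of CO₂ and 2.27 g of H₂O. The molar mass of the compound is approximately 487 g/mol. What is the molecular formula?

C30H30O6

mol C = 11.1 g CO₂ ÷ 44.009 g/mol = 0.2522 mol
mol H = 2 × 2.27 g H₂O ÷ 18.015 g/mol = 0.2520 mol
mass O = 4.09 − (3.029 + 0.2540) = 0.8065 g → mol O = 0.8065 ÷ 15.999 = 0.05041 mol
Divide by the smallest (0.05041 mol): C 5.003, H 4.999, O 1.000
Empirical formula: C5H5O
Empirical-formula mass = 81.09 g/mol; 487 ÷ 81.09 ≈ 6, so the molecular formula is C30H30O6.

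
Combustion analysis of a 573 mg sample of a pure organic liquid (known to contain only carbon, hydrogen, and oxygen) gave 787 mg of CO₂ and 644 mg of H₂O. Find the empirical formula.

mol C = 0.787 g CO₂ ÷ 44.009 g/mol = 0.01788 mol
mol H = 2 × 0.644 g H₂O ÷ 18.015 g/mol = 0.07150 mol
mass O = 0.573 − (0.2148 + 0.07207) = 0.2861 g → mol O = 0.2861 ÷ 15.999 = 0.01789 mol
Divide by the smallest (0.01788 mol): C 1.000, H 3.998, O 1.000

CH4O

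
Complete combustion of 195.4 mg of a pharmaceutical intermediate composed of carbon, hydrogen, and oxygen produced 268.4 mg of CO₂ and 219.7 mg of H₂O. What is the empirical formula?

mol C = 0.2684 g CO₂ ÷ 44.009 g/mol = 0.0060988 mol
mol H = 2 × 0.2197 g H₂O ÷ 18.015 g/mol = 0.024391 mol
mass O = 0.1954 − (0.073252 + 0.024586) = 0.097562 g → mol O = 0.097562 ÷ 15.999 = 0.0060980 mol
Divide by the smallest (0.0060980 mol): C 1.000, H 4.000, O 1.000

CH4O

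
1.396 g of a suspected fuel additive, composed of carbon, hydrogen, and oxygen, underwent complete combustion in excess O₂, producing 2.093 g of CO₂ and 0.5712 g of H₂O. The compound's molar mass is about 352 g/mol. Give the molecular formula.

C12H16O12

mol C = 2.093 g CO₂ ÷ 44.009 g/mol = 0.047558 mol
mol H = 2 × 0.5712 g H₂O ÷ 18.015 g/mol = 0.063414 mol
mass O = 1.396 − (0.57122 + 0.063921) = 0.76085 g → mol O = 0.76085 ÷ 15.999 = 0.047556 mol
Divide by the smallest (0.047556 mol): C 1.000, H 1.333, O 1.000
Multiplying each by 3 gives whole numbers: C 3.00, H 4.00, O 3.00
Empirical formula: C3H4O3
Empirical-formula mass = 88.06 g/mol; 352 ÷ 88.06 ≈ 4, so the molecular formula is C12H16O12.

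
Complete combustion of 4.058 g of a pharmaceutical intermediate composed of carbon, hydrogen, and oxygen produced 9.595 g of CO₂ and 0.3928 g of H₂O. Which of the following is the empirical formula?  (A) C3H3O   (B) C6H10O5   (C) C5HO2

(C) C5HO2

mol C = 9.595 g CO₂ ÷ 44.009 g/mol = 0.21802 mol
mol H = 2 × 0.3928 g H₂O ÷ 18.015 g/mol = 0.043608 mol
mass O = 4.058 − (2.6187 + 0.043957) = 1.3954 g → mol O = 1.3954 ÷ 15.999 = 0.087216 mol
Divide by the smallest (0.043608 mol): C 5.000, H 1.000, O 2.000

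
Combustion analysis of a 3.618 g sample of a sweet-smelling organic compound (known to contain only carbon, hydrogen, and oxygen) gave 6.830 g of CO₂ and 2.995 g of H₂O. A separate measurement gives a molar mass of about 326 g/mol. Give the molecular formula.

C14H30O8

mol C = 6.830 g CO₂ ÷ 44.009 g/mol = 0.15520 mol
mol H = 2 × 2.995 g H₂O ÷ 18.015 g/mol = 0.33250 mol
mass O = 3.618 − (1.8641 + 0.33516) = 1.4188 g → mol O = 1.4188 ÷ 15.999 = 0.088680 mol
Divide by the smallest (0.088680 mol): C 1.750, H 3.749, O 1.000
Multiplying each by 4 gives whole numbers: C 7.00, H 15.00, O 4.00
Empirical formula: C7H15O4
Empirical-formula mass = 163.19 g/mol; 326 ÷ 163.19 ≈ 2, so the molecular formula is C14H30O8.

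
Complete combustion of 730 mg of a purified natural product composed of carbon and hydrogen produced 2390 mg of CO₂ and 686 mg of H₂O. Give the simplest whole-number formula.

C5H7

mol C = 2.39 g CO₂ ÷ 44.009 g/mol = 0.05431 mol
mol H = 2 × 0.686 g H₂O ÷ 18.015 g/mol = 0.07616 mol
Divide by the smallest (0.05431 mol): C 1.000, H 1.402
Multiplying each by 5 gives whole numbers: C 5.00, H 7.01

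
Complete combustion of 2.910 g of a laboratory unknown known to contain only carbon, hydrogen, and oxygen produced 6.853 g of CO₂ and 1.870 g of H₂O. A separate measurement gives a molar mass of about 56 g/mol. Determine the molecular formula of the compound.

C3H4O

mol C = 6.853 g CO₂ ÷ 44.009 g/mol = 0.15572 mol
mol H = 2 × 1.870 g H₂O ÷ 18.015 g/mol = 0.20760 mol
mass O = 2.910 − (1.8703 + 0.20927) = 0.83040 g → mol O = 0.83040 ÷ 15.999 = 0.051903 mol
Divide by the smallest (0.051903 mol): C 3.000, H 4.000, O 1.000
Empirical formula: C3H4O
Empirical-formula mass = 56.06 g/mol; 56 ÷ 56.06 ≈ 1, so the molecular formula is C3H4O.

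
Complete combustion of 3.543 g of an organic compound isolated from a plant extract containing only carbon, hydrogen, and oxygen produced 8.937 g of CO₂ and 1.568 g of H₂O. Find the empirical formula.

mol C = 8.937 g CO₂ ÷ 44.009 g/mol = 0.20307 mol
mol H = 2 × 1.568 g H₂O ÷ 18.015 g/mol = 0.17408 mol
mass O = 3.543 − (2.4391 + 0.17547) = 0.92843 g → mol O = 0.92843 ÷ 15.999 = 0.058031 mol
Divide by the smallest (0.058031 mol): C 3.499, H 3.000, O 1.000
Multiplying each by 2 gives whole numbers: C 7.00, H 6.00, O 2.00

C7H6O2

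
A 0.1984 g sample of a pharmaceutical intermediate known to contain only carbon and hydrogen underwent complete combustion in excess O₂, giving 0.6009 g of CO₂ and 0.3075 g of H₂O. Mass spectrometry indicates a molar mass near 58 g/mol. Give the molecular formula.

mol C = 0.6009 g CO₂ ÷ 44.009 g/mol = 0.013654 mol
mol H = 2 × 0.3075 g H₂O ÷ 18.015 g/mol = 0.034138 mol
Divide by the smallest (0.013654 mol): C 1.000, H 2.500
Multiplying each by 2 gives whole numbers: C 2.00, H 5.00
Empirical formula: C2H5
Empirical-formula mass = 29.06 g/mol; 58 ÷ 29.06 ≈ 2, so the molecular formula is C4H10.

C4H10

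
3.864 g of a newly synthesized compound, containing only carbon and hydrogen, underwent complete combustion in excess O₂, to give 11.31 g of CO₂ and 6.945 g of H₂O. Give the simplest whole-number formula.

CH3

mol C = 11.31 g CO₂ ÷ 44.009 g/mol = 0.25699 mol
mol H = 2 × 6.945 g H₂O ÷ 18.015 g/mol = 0.77102 mol
Divide by the smallest (0.25699 mol): C 1.000, H 3.000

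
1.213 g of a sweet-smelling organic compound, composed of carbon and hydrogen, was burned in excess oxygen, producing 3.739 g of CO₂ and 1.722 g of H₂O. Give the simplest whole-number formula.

mol C = 3.739 g CO₂ ÷ 44.009 g/mol = 0.084960 mol
mol H = 2 × 1.722 g H₂O ÷ 18.015 g/mol = 0.19117 mol
Divide by the smallest (0.084960 mol): C 1.000, H 2.250
Multiplying each by 4 gives whole numbers: C 4.00, H 9.00

C4H9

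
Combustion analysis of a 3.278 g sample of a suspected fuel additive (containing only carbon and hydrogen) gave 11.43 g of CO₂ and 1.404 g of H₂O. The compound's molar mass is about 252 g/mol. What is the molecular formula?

C20H12

mol C = 11.43 g CO₂ ÷ 44.009 g/mol = 0.25972 mol
mol H = 2 × 1.404 g H₂O ÷ 18.015 g/mol = 0.15587 mol
Divide by the smallest (0.15587 mol): C 1.666, H 1.000
Multiplying each by 3 gives whole numbers: C 5.00, H 3.00
Empirical formula: C5H3
Empirical-formula mass = 63.08 g/mol; 252 ÷ 63.08 ≈ 4, so the molecular formula is C20H12.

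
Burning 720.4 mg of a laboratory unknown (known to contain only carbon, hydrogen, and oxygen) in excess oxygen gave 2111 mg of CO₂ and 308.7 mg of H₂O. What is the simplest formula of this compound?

mol C = 2.111 g CO₂ ÷ 44.009 g/mol = 0.047967 mol
mol H = 2 × 0.3087 g H₂O ÷ 18.015 g/mol = 0.034271 mol
mass O = 0.7204 − (0.57614 + 0.034546) = 0.10972 g → mol O = 0.10972 ÷ 15.999 = 0.0068578 mol
Divide by the smallest (0.0068578 mol): C 6.995, H 4.997, O 1.000

C7H5O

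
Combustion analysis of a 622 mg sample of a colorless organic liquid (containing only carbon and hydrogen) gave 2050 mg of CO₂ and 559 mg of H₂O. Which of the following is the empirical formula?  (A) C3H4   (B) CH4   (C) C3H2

mol C = 2.05 g CO₂ ÷ 44.009 g/mol = 0.04658 mol
mol H = 2 × 0.559 g H₂O ÷ 18.015 g/mol = 0.06206 mol
Divide by the smallest (0.04658 mol): C 1.000, H 1.332
Multiplying each by 3 gives whole numbers: C 3.00, H 4.00

(A) C3H4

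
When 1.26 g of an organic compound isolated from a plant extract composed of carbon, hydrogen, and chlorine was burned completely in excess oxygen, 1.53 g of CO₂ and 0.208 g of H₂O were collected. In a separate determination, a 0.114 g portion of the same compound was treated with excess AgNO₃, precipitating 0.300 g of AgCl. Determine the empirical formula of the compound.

C3H2Cl2

mol C = 1.53 g CO₂ ÷ 44.009 g/mol = 0.03477 mol
mol H = 2 × 0.208 g H₂O ÷ 18.015 g/mol = 0.02309 mol
From the AgCl data: mol Cl per gram of compound = (0.300 ÷ 143.318) ÷ 0.114 = 0.01836 mol/g, so in the 1.26 g combustion sample mol Cl = 0.02314 mol
Divide by the smallest (0.02309 mol): C 1.506, H 1.000, Cl 1.002
Multiplying each by 2 gives whole numbers: C 3.01, H 2.00, Cl 2.00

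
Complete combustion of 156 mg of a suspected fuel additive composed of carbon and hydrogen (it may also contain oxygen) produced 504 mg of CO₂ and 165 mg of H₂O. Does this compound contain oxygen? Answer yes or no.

mol C = 0.504 g CO₂ ÷ 44.009 g/mol = 0.01145 mol
mol H = 2 × 0.165 g H₂O ÷ 18.015 g/mol = 0.01832 mol
C and H together account for 0.1560 g — essentially the entire 0.156 g sample — so the compound contains no oxygen.

no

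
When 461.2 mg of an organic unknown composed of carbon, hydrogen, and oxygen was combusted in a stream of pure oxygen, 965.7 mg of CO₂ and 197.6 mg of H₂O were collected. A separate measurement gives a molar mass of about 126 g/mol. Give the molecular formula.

mol C = 0.9657 g CO₂ ÷ 44.009 g/mol = 0.021943 mol
mol H = 2 × 0.1976 g H₂O ÷ 18.015 g/mol = 0.021937 mol
mass O = 0.4612 − (0.26356 + 0.022113) = 0.17553 g → mol O = 0.17553 ÷ 15.999 = 0.010971 mol
Divide by the smallest (0.010971 mol): C 2.000, H 2.000, O 1.000
Empirical formula: C2H2O
Empirical-formula mass = 42.04 g/mol; 126 ÷ 42.04 ≈ 3, so the molecular formula is C6H6O3.

C6H6O3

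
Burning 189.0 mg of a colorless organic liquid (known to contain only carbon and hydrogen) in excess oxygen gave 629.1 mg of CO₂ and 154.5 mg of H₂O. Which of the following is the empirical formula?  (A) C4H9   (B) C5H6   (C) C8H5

mol C = 0.6291 g CO₂ ÷ 44.009 g/mol = 0.014295 mol
mol H = 2 × 0.1545 g H₂O ÷ 18.015 g/mol = 0.017152 mol
Divide by the smallest (0.014295 mol): C 1.000, H 1.200
Multiplying each by 5 gives whole numbers: C 5.00, H 6.00

(B) C5H6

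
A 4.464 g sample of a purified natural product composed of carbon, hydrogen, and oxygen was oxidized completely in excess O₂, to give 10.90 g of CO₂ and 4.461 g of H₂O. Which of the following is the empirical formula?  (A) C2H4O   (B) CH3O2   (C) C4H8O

(C) C4H8O

mol C = 10.90 g CO₂ ÷ 44.009 g/mol = 0.24768 mol
mol H = 2 × 4.461 g H₂O ÷ 18.015 g/mol = 0.49525 mol
mass O = 4.464 − (2.9748 + 0.49922) = 0.98994 g → mol O = 0.98994 ÷ 15.999 = 0.061875 mol
Divide by the smallest (0.061875 mol): C 4.003, H 8.004, O 1.000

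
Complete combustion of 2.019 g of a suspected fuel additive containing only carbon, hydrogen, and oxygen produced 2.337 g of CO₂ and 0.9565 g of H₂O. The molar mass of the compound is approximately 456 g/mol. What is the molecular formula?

C12H24O18

mol C = 2.337 g CO₂ ÷ 44.009 g/mol = 0.053103 mol
mol H = 2 × 0.9565 g H₂O ÷ 18.015 g/mol = 0.10619 mol
mass O = 2.019 − (0.63782 + 0.10704) = 1.2741 g → mol O = 1.2741 ÷ 15.999 = 0.079639 mol
Divide by the smallest (0.053103 mol): C 1.000, H 2.000, O 1.500
Multiplying each by 2 gives whole numbers: C 2.00, H 4.00, O 3.00
Empirical formula: C2H4O3
Empirical-formula mass = 76.05 g/mol; 456 ÷ 76.05 ≈ 6, so the molecular formula is C12H24O18.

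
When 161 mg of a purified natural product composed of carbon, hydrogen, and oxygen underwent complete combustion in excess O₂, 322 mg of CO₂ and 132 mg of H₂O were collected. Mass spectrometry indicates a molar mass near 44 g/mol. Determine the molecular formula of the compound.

C2H4O

mol C = 0.322 g CO₂ ÷ 44.009 g/mol = 0.007317 mol
mol H = 2 × 0.132 g H₂O ÷ 18.015 g/mol = 0.01465 mol
mass O = 0.161 − (0.08788 + 0.01477) = 0.05835 g → mol O = 0.05835 ÷ 15.999 = 0.003647 mol
Divide by the smallest (0.003647 mol): C 2.006, H 4.018, O 1.000
Empirical formula: C2H4O
Empirical-formula mass = 44.05 g/mol; 44 ÷ 44.05 ≈ 1, so the molecular formula is C2H4O.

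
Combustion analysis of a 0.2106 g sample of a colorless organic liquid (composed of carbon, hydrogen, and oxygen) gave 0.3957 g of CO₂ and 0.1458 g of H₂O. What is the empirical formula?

C5H9O3

mol C = 0.3957 g CO₂ ÷ 44.009 g/mol = 0.0089913 mol
mol H = 2 × 0.1458 g H₂O ÷ 18.015 g/mol = 0.016187 mol
mass O = 0.2106 − (0.10800 + 0.016316) = 0.086289 g → mol O = 0.086289 ÷ 15.999 = 0.0053934 mol
Divide by the smallest (0.0053934 mol): C 1.667, H 3.001, O 1.000
Multiplying each by 3 gives whole numbers: C 5.00, H 9.00, O 3.00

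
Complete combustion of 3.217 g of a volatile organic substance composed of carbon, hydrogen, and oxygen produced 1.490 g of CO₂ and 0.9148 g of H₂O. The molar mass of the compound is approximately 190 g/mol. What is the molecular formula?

C2H6O10

mol C = 1.490 g CO₂ ÷ 44.009 g/mol = 0.033857 mol
mol H = 2 × 0.9148 g H₂O ÷ 18.015 g/mol = 0.10156 mol
mass O = 3.217 − (0.40665 + 0.10237) = 2.7080 g → mol O = 2.7080 ÷ 15.999 = 0.16926 mol
Divide by the smallest (0.033857 mol): C 1.000, H 3.000, O 4.999
Empirical formula: CH3O5
Empirical-formula mass = 95.03 g/mol; 190 ÷ 95.03 ≈ 2, so the molecular formula is C2H6O10.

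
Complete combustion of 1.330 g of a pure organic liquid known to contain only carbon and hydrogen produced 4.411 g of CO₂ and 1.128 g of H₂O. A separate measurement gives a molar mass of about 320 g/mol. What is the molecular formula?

mol C = 4.411 g CO₂ ÷ 44.009 g/mol = 0.10023 mol
mol H = 2 × 1.128 g H₂O ÷ 18.015 g/mol = 0.12523 mol
Divide by the smallest (0.10023 mol): C 1.000, H 1.249
Multiplying each by 4 gives whole numbers: C 4.00, H 5.00
Empirical formula: C4H5
Empirical-formula mass = 53.08 g/mol; 320 ÷ 53.08 ≈ 6, so the molecular formula is C24H30.

C24H30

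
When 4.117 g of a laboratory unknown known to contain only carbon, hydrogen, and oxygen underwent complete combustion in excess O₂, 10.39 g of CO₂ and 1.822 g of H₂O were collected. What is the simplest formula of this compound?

mol C = 10.39 g CO₂ ÷ 44.009 g/mol = 0.23609 mol
mol H = 2 × 1.822 g H₂O ÷ 18.015 g/mol = 0.20228 mol
mass O = 4.117 − (2.8357 + 0.20389) = 1.0775 g → mol O = 1.0775 ÷ 15.999 = 0.067345 mol
Divide by the smallest (0.067345 mol): C 3.506, H 3.004, O 1.000
Multiplying each by 2 gives whole numbers: C 7.01, H 6.01, O 2.00

C7H6O2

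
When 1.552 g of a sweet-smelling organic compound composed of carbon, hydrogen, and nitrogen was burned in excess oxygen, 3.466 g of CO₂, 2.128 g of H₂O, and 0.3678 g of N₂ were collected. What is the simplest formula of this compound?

C3H9N

mol C = 3.466 g CO₂ ÷ 44.009 g/mol = 0.078757 mol
mol H = 2 × 2.128 g H₂O ÷ 18.015 g/mol = 0.23625 mol
mol N = 2 × 0.3678 g N₂ ÷ 28.014 g/mol = 0.026258 mol
Divide by the smallest (0.026258 mol): C 2.999, H 8.997, N 1.000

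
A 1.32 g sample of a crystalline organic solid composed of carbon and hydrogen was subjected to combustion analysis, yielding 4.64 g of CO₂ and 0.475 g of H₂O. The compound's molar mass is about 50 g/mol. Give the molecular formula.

C4H2

mol C = 4.64 g CO₂ ÷ 44.009 g/mol = 0.1054 mol
mol H = 2 × 0.475 g H₂O ÷ 18.015 g/mol = 0.05273 mol
Divide by the smallest (0.05273 mol): C 1.999, H 1.000
Empirical formula: C2H
Empirical-formula mass = 25.03 g/mol; 50 ÷ 25.03 ≈ 2, so the molecular formula is C4H2.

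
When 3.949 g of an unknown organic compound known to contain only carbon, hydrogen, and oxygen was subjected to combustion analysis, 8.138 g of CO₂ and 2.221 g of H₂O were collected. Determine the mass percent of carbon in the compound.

mol C = 8.138 g CO₂ ÷ 44.009 g/mol = 0.18492 mol
mol H = 2 × 2.221 g H₂O ÷ 18.015 g/mol = 0.24657 mol
mass O = 3.949 − (2.2210 + 0.24854) = 1.4794 g → mol O = 1.4794 ÷ 15.999 = 0.092470 mol
mass % C = 2.2210 g ÷ 3.949 g × 100%

56.24%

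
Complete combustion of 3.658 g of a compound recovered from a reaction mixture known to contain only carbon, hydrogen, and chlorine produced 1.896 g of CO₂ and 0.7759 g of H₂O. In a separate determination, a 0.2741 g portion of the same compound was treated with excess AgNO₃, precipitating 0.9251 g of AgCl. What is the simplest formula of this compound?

CH2Cl2

mol C = 1.896 g CO₂ ÷ 44.009 g/mol = 0.043082 mol
mol H = 2 × 0.7759 g H₂O ÷ 18.015 g/mol = 0.086139 mol
From the AgCl data: mol Cl per gram of compound = (0.9251 ÷ 143.318) ÷ 0.2741 = 0.023549 mol/g, so in the 3.658 g combustion sample mol Cl = 0.086144 mol
Divide by the smallest (0.043082 mol): C 1.000, H 1.999, Cl 2.000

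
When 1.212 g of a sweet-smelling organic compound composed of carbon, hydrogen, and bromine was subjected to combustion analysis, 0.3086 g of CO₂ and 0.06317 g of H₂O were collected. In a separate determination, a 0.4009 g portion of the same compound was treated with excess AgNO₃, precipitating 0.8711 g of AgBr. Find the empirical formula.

CHBr2

mol C = 0.3086 g CO₂ ÷ 44.009 g/mol = 0.0070122 mol
mol H = 2 × 0.06317 g H₂O ÷ 18.015 g/mol = 0.0070130 mol
From the AgBr data: mol Br per gram of compound = (0.8711 ÷ 187.772) ÷ 0.4009 = 0.011572 mol/g, so in the 1.212 g combustion sample mol Br = 0.014025 mol
Divide by the smallest (0.0070122 mol): C 1.000, H 1.000, Br 2.000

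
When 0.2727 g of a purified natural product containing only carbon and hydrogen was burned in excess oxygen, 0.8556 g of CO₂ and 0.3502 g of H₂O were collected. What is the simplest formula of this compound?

mol C = 0.8556 g CO₂ ÷ 44.009 g/mol = 0.019441 mol
mol H = 2 × 0.3502 g H₂O ÷ 18.015 g/mol = 0.038879 mol
Divide by the smallest (0.019441 mol): C 1.000, H 2.000

CH2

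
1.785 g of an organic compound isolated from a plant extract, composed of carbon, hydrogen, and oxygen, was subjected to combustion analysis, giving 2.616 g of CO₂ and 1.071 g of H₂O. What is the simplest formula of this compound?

mol C = 2.616 g CO₂ ÷ 44.009 g/mol = 0.059442 mol
mol H = 2 × 1.071 g H₂O ÷ 18.015 g/mol = 0.11890 mol
mass O = 1.785 − (0.71396 + 0.11985) = 0.95119 g → mol O = 0.95119 ÷ 15.999 = 0.059453 mol
Divide by the smallest (0.059442 mol): C 1.000, H 2.000, O 1.000

CH2O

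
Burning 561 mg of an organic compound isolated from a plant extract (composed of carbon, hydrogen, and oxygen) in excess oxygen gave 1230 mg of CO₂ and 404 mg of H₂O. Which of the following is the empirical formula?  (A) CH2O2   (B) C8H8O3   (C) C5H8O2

(C) C5H8O2

mol C = 1.23 g CO₂ ÷ 44.009 g/mol = 0.02795 mol
mol H = 2 × 0.404 g H₂O ÷ 18.015 g/mol = 0.04485 mol
mass O = 0.561 − (0.3357 + 0.04521) = 0.1801 g → mol O = 0.1801 ÷ 15.999 = 0.01126 mol
Divide by the smallest (0.01126 mol): C 2.483, H 3.984, O 1.000
Multiplying each by 2 gives whole numbers: C 4.97, H 7.97, O 2.00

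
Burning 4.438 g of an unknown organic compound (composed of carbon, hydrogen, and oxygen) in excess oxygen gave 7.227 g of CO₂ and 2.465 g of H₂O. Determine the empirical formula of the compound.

C6H10O5

mol C = 7.227 g CO₂ ÷ 44.009 g/mol = 0.16422 mol
mol H = 2 × 2.465 g H₂O ÷ 18.015 g/mol = 0.27366 mol
mass O = 4.438 − (1.9724 + 0.27585) = 2.1897 g → mol O = 2.1897 ÷ 15.999 = 0.13687 mol
Divide by the smallest (0.13687 mol): C 1.200, H 1.999, O 1.000
Multiplying each by 5 gives whole numbers: C 6.00, H 10.00, O 5.00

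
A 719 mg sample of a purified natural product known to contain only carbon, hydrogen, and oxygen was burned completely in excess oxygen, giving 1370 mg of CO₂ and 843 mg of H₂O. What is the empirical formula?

mol C = 1.37 g CO₂ ÷ 44.009 g/mol = 0.03113 mol
mol H = 2 × 0.843 g H₂O ÷ 18.015 g/mol = 0.09359 mol
mass O = 0.719 − (0.3739 + 0.09434) = 0.2508 g → mol O = 0.2508 ÷ 15.999 = 0.01567 mol
Divide by the smallest (0.01567 mol): C 1.986, H 5.971, O 1.000

C2H6O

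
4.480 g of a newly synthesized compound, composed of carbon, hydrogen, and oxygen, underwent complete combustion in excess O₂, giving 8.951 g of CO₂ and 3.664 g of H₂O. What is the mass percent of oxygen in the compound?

36.32%

mol C = 8.951 g CO₂ ÷ 44.009 g/mol = 0.20339 mol
mol H = 2 × 3.664 g H₂O ÷ 18.015 g/mol = 0.40677 mol
mass O = 4.480 − (2.4429 + 0.41003) = 1.6271 g → mol O = 1.6271 ÷ 15.999 = 0.10170 mol
mass % O = 1.6271 g ÷ 4.480 g × 100%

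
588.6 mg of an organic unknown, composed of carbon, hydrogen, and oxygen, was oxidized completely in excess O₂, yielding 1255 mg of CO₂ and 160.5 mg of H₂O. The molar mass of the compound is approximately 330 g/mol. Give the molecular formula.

mol C = 1.255 g CO₂ ÷ 44.009 g/mol = 0.028517 mol
mol H = 2 × 0.1605 g H₂O ÷ 18.015 g/mol = 0.017818 mol
mass O = 0.5886 − (0.34252 + 0.017961) = 0.22812 g → mol O = 0.22812 ÷ 15.999 = 0.014259 mol
Divide by the smallest (0.014259 mol): C 2.000, H 1.250, O 1.000
Multiplying each by 4 gives whole numbers: C 8.00, H 5.00, O 4.00
Empirical formula: C8H5O4
Empirical-formula mass = 165.12 g/mol; 330 ÷ 165.12 ≈ 2, so the molecular formula is C16H10O8.

C16H10O8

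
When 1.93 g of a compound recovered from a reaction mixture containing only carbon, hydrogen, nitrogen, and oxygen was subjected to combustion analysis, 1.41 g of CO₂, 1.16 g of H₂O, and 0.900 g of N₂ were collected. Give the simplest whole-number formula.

mol C = 1.41 g CO₂ ÷ 44.009 g/mol = 0.03204 mol
mol H = 2 × 1.16 g H₂O ÷ 18.015 g/mol = 0.1288 mol
mol N = 2 × 0.900 g N₂ ÷ 28.014 g/mol = 0.06425 mol
mass O = 1.93 − (0.3848 + 0.1298 + 0.9000) = 0.5154 g → mol O = 0.5154 ÷ 15.999 = 0.03221 mol
Divide by the smallest (0.03204 mol): C 1.000, H 4.020, N 2.005, O 1.005

CH4N2O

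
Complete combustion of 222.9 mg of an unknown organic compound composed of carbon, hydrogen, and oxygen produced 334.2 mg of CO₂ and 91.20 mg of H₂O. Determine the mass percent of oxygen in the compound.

mol C = 0.3342 g CO₂ ÷ 44.009 g/mol = 0.0075939 mol
mol H = 2 × 0.09120 g H₂O ÷ 18.015 g/mol = 0.010125 mol
mass O = 0.2229 − (0.091210 + 0.010206) = 0.12148 g → mol O = 0.12148 ÷ 15.999 = 0.0075932 mol
mass % O = 0.12148 g ÷ 0.2229 g × 100%

54.50%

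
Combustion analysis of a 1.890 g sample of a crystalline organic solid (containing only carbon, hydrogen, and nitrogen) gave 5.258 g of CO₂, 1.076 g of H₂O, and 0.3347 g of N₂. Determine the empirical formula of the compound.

C5H5N

mol C = 5.258 g CO₂ ÷ 44.009 g/mol = 0.11948 mol
mol H = 2 × 1.076 g H₂O ÷ 18.015 g/mol = 0.11946 mol
mol N = 2 × 0.3347 g N₂ ÷ 28.014 g/mol = 0.023895 mol
Divide by the smallest (0.023895 mol): C 5.000, H 4.999, N 1.000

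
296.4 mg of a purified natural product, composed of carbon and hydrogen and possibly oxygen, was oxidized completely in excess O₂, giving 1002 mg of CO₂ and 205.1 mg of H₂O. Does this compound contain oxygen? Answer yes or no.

no

mol C = 1.002 g CO₂ ÷ 44.009 g/mol = 0.022768 mol
mol H = 2 × 0.2051 g H₂O ÷ 18.015 g/mol = 0.022770 mol
C and H together account for 0.29642 g — essentially the entire 0.2964 g sample — so the compound contains no oxygen.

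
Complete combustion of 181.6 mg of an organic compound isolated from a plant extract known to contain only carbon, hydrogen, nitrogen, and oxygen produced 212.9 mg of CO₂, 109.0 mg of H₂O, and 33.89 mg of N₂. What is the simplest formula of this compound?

C2H5NO2

mol C = 0.2129 g CO₂ ÷ 44.009 g/mol = 0.0048376 mol
mol H = 2 × 0.1090 g H₂O ÷ 18.015 g/mol = 0.012101 mol
mol N = 2 × 0.03389 g N₂ ÷ 28.014 g/mol = 0.0024195 mol
mass O = 0.1816 − (0.058105 + 0.012198 + 0.033890) = 0.077407 g → mol O = 0.077407 ÷ 15.999 = 0.0048383 mol
Divide by the smallest (0.0024195 mol): C 1.999, H 5.001, N 1.000, O 2.000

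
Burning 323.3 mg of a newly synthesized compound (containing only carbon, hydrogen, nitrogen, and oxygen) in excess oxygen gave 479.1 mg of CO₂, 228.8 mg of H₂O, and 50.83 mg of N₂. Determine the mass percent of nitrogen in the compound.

mol C = 0.4791 g CO₂ ÷ 44.009 g/mol = 0.010886 mol
mol H = 2 × 0.2288 g H₂O ÷ 18.015 g/mol = 0.025401 mol
mol N = 2 × 0.05083 g N₂ ÷ 28.014 g/mol = 0.0036289 mol
mass O = 0.3233 − (0.13076 + 0.025604 + 0.050830) = 0.11611 g → mol O = 0.11611 ÷ 15.999 = 0.0072573 mol
mass % N = 0.050830 g ÷ 0.3233 g × 100%

15.72%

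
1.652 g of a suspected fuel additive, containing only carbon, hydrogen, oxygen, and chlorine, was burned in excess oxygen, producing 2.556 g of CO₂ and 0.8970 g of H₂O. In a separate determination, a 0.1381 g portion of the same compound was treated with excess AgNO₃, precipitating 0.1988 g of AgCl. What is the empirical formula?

C7H12Cl2O2

mol C = 2.556 g CO₂ ÷ 44.009 g/mol = 0.058079 mol
mol H = 2 × 0.8970 g H₂O ÷ 18.015 g/mol = 0.099584 mol
From the AgCl data: mol Cl per gram of compound = (0.1988 ÷ 143.318) ÷ 0.1381 = 0.010044 mol/g, so in the 1.652 g combustion sample mol Cl = 0.016593 mol
mass O = 1.652 − (0.69759 + 0.10038 + 0.58823) = 0.26580 g → mol O = 0.26580 ÷ 15.999 = 0.016614 mol
Divide by the smallest (0.016593 mol): C 3.500, H 6.001, Cl 1.000, O 1.001
Multiplying each by 2 gives whole numbers: C 7.00, H 12.00, Cl 2.00, O 2.00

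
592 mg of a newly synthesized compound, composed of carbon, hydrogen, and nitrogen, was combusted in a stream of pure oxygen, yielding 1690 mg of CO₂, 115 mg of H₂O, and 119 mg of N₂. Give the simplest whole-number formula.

C9H3N2

mol C = 1.69 g CO₂ ÷ 44.009 g/mol = 0.03840 mol
mol H = 2 × 0.115 g H₂O ÷ 18.015 g/mol = 0.01277 mol
mol N = 2 × 0.119 g N₂ ÷ 28.014 g/mol = 0.008496 mol
Divide by the smallest (0.008496 mol): C 4.520, H 1.503, N 1.000
Multiplying each by 2 gives whole numbers: C 9.04, H 3.01, N 2.00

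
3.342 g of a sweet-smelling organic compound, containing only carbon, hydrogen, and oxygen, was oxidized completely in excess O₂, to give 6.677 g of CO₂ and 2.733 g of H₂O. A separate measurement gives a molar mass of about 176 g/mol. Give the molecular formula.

mol C = 6.677 g CO₂ ÷ 44.009 g/mol = 0.15172 mol
mol H = 2 × 2.733 g H₂O ÷ 18.015 g/mol = 0.30341 mol
mass O = 3.342 − (1.8223 + 0.30584) = 1.2139 g → mol O = 1.2139 ÷ 15.999 = 0.075871 mol
Divide by the smallest (0.075871 mol): C 2.000, H 3.999, O 1.000
Empirical formula: C2H4O
Empirical-formula mass = 44.05 g/mol; 176 ÷ 44.05 ≈ 4, so the molecular formula is C8H16O4.

C8H16O4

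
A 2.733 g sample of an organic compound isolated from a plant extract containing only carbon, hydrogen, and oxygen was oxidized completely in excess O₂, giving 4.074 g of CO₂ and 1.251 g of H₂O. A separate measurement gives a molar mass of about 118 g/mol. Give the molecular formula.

mol C = 4.074 g CO₂ ÷ 44.009 g/mol = 0.092572 mol
mol H = 2 × 1.251 g H₂O ÷ 18.015 g/mol = 0.13888 mol
mass O = 2.733 − (1.1119 + 0.14000) = 1.4811 g → mol O = 1.4811 ÷ 15.999 = 0.092576 mol
Divide by the smallest (0.092572 mol): C 1.000, H 1.500, O 1.000
Multiplying each by 2 gives whole numbers: C 2.00, H 3.00, O 2.00
Empirical formula: C2H3O2
Empirical-formula mass = 59.04 g/mol; 118 ÷ 59.04 ≈ 2, so the molecular formula is C4H6O4.

C4H6O4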